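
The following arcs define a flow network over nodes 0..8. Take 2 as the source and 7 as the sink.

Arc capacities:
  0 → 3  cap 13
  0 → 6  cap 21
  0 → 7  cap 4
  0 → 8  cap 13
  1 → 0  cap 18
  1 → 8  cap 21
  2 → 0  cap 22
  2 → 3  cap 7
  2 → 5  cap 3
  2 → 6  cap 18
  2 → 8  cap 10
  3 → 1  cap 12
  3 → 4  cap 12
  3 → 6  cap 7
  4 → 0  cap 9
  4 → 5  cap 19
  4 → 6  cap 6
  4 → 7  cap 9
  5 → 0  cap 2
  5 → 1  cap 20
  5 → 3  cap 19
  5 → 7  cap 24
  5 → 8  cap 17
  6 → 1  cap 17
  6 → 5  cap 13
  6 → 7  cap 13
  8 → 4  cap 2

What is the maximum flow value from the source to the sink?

augment #1: 2→0→7 bottleneck 4, total now 4
augment #2: 2→5→7 bottleneck 3, total now 7
augment #3: 2→6→7 bottleneck 13, total now 20
augment #4: 2→3→4→7 bottleneck 7, total now 27
augment #5: 2→6→5→7 bottleneck 5, total now 32
augment #6: 2→8→4→7 bottleneck 2, total now 34
augment #7: 2→0→6→5→7 bottleneck 8, total now 42
augment #8: 2→0→3→4→5→7 bottleneck 5, total now 47

Maximum flow value: 47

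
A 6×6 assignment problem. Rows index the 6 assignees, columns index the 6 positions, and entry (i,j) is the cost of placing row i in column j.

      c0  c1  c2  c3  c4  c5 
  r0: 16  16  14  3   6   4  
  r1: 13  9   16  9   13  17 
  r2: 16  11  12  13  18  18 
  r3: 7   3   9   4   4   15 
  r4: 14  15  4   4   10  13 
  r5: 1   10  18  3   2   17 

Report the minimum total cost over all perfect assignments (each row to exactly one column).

Minimum assignment cost: 33

optimal assignment: row0→col5 (cost 4), row1→col3 (cost 9), row2→col1 (cost 11), row3→col4 (cost 4), row4→col2 (cost 4), row5→col0 (cost 1)
total = 4 + 9 + 11 + 4 + 4 + 1 = 33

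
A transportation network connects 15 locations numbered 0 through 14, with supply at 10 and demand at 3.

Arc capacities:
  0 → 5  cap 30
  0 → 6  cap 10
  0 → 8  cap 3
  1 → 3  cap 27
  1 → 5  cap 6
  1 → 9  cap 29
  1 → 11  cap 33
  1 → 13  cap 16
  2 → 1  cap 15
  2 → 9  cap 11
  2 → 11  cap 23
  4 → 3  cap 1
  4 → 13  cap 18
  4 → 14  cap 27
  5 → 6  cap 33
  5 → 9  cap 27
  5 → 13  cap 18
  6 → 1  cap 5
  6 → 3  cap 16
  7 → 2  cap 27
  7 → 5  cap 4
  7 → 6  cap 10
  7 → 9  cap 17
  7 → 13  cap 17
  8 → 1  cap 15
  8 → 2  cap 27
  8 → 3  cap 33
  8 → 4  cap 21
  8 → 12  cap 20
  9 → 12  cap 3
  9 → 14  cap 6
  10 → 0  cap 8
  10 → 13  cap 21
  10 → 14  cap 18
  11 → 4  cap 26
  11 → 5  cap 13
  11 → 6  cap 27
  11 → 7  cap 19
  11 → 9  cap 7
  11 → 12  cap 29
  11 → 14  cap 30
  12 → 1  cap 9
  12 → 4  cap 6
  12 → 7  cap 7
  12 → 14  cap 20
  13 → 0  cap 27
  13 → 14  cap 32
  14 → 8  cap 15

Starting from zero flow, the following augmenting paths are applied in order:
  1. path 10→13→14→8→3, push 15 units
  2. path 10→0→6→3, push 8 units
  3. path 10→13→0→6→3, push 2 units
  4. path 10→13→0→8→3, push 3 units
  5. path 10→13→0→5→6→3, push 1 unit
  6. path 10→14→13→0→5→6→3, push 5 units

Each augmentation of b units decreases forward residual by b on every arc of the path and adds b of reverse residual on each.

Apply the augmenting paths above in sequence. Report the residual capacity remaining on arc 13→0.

after path 1 (10→13→14→8→3, push 15): res(13,0)=27
after path 2 (10→0→6→3, push 8): res(13,0)=27
after path 3 (10→13→0→6→3, push 2): res(13,0)=25
after path 4 (10→13→0→8→3, push 3): res(13,0)=22
after path 5 (10→13→0→5→6→3, push 1): res(13,0)=21
after path 6 (10→14→13→0→5→6→3, push 5): res(13,0)=16

Residual capacity of (13,0): 16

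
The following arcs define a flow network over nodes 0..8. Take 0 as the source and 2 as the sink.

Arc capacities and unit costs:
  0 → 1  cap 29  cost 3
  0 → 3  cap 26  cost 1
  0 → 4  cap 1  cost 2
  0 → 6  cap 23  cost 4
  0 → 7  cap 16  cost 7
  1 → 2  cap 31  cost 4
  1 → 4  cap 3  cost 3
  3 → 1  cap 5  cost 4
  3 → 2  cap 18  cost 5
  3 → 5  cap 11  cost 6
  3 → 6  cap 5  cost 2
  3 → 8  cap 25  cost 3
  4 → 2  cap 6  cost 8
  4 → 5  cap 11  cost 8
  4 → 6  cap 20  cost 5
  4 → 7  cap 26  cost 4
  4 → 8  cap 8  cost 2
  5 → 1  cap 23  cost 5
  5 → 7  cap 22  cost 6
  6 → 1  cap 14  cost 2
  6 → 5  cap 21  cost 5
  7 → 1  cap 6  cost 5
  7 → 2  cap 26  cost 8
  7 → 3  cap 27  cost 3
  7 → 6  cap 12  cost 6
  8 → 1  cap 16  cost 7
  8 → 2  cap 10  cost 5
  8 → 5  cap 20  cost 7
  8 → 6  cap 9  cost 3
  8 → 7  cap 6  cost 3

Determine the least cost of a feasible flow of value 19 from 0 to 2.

Minimum cost for 19 units: 115

shortest-cost path #1: 0→3→2 push 18 @ unit cost 6 (adds 108)
shortest-cost path #2: 0→1→2 push 1 @ unit cost 7 (adds 7)
total cost = 115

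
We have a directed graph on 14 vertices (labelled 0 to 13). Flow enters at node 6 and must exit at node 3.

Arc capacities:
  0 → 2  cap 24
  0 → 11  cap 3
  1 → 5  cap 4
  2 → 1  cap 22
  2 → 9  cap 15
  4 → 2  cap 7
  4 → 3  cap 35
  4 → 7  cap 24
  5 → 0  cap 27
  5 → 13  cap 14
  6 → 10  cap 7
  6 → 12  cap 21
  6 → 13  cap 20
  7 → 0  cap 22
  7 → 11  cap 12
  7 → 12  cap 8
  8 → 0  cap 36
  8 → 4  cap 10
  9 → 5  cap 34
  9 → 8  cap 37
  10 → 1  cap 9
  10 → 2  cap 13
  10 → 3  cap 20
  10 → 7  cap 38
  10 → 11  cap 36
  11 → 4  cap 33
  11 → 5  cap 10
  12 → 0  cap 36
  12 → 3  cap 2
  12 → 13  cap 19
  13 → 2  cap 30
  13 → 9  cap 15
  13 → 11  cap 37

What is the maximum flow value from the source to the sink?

Maximum flow value: 44

augment #1: 6→10→3 bottleneck 7, total now 7
augment #2: 6→12→3 bottleneck 2, total now 9
augment #3: 6→13→11→4→3 bottleneck 20, total now 29
augment #4: 6→12→0→11→4→3 bottleneck 3, total now 32
augment #5: 6→12→13→11→4→3 bottleneck 10, total now 42
augment #6: 6→12→13→9→8→4→3 bottleneck 2, total now 44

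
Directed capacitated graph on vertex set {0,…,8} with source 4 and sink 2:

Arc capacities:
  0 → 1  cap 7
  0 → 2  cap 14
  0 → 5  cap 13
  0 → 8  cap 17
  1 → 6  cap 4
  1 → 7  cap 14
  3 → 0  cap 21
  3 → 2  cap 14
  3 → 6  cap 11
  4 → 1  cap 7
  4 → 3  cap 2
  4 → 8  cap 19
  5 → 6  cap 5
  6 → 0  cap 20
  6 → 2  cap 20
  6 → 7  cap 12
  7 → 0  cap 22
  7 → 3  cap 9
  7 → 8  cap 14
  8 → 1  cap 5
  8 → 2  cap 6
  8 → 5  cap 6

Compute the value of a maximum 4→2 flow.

Maximum flow value: 25

augment #1: 4→3→2 bottleneck 2, total now 2
augment #2: 4→8→2 bottleneck 6, total now 8
augment #3: 4→1→6→2 bottleneck 4, total now 12
augment #4: 4→1→7→0→2 bottleneck 3, total now 15
augment #5: 4→8→5→6→2 bottleneck 5, total now 20
augment #6: 4→8→1→7→0→2 bottleneck 5, total now 25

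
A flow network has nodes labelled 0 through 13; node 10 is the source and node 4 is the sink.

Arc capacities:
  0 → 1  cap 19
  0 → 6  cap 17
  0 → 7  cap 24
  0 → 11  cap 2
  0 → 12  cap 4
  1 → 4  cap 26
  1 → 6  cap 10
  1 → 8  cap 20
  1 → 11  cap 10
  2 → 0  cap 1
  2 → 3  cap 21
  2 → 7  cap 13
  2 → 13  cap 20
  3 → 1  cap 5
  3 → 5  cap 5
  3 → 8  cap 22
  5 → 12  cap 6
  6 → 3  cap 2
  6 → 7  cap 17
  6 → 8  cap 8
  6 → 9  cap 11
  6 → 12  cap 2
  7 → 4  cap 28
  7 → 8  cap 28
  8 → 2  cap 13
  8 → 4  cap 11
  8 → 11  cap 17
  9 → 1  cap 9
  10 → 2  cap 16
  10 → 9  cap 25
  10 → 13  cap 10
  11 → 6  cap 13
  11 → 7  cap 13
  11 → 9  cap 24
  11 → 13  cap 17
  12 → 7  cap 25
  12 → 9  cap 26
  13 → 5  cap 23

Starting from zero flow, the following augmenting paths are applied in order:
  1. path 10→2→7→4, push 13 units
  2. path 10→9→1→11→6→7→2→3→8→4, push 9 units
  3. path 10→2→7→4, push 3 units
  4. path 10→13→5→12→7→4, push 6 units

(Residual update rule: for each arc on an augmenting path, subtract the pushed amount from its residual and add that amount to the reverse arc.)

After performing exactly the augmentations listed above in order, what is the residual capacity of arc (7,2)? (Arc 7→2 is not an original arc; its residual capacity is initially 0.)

after path 1 (10→2→7→4, push 13): res(7,2)=13
after path 2 (10→9→1→11→6→7→2→3→8→4, push 9): res(7,2)=4
after path 3 (10→2→7→4, push 3): res(7,2)=7
after path 4 (10→13→5→12→7→4, push 6): res(7,2)=7

Residual capacity of (7,2): 7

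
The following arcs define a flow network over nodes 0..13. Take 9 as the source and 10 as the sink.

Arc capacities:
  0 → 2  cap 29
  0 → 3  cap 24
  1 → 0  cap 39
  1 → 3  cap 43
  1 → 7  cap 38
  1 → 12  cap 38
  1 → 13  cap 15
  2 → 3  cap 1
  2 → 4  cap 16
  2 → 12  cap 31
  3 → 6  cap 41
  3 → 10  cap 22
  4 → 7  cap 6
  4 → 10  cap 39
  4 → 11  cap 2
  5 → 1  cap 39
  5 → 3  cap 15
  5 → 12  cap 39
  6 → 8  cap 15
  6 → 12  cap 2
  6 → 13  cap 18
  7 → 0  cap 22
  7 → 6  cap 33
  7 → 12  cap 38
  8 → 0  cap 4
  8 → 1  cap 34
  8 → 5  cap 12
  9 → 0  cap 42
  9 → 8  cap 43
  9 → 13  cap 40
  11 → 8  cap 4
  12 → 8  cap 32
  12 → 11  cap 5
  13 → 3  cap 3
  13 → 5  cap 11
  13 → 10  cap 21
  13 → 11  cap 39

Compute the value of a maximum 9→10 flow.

Maximum flow value: 59

augment #1: 9→13→10 bottleneck 21, total now 21
augment #2: 9→0→3→10 bottleneck 22, total now 43
augment #3: 9→0→2→4→10 bottleneck 16, total now 59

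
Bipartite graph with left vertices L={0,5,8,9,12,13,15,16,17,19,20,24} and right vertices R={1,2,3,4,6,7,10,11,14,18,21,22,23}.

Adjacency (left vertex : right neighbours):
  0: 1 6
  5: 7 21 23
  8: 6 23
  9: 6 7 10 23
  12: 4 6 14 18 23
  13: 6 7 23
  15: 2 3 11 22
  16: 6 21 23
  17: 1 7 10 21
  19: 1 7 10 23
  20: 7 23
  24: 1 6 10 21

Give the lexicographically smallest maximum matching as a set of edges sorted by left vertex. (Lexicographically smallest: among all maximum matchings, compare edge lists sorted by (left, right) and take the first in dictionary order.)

Lex-smallest maximum matching: {(0,1), (5,7), (8,6), (9,10), (12,4), (13,23), (15,2), (16,21)}

|M| = 8 (so the lex-smallest maximum matching has 8 edges)
process left vertices in ascending order; for each, take the smallest-labelled available neighbour that still permits 8 edges overall, or leave it unmatched if none does
lex-smallest matching: {0-1, 5-7, 8-6, 9-10, 12-4, 13-23, 15-2, 16-21}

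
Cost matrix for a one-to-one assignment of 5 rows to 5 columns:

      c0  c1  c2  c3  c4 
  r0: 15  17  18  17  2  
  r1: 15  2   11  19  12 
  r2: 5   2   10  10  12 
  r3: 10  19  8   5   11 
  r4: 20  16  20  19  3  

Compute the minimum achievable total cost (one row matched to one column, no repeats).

Minimum assignment cost: 33

optimal assignment: row0→col2 (cost 18), row1→col1 (cost 2), row2→col0 (cost 5), row3→col3 (cost 5), row4→col4 (cost 3)
total = 18 + 2 + 5 + 5 + 3 = 33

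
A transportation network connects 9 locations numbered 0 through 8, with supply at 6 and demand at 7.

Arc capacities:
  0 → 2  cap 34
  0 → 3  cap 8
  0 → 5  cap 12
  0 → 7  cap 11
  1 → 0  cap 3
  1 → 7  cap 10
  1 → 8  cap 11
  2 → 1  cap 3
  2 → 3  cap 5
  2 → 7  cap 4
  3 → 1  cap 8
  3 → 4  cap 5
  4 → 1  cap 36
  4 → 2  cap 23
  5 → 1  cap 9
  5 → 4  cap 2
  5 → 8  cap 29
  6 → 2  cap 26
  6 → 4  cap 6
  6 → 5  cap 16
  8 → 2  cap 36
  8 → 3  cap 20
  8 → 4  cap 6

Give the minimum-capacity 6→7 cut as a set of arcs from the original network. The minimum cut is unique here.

Min-cut arcs: {(1,0), (1,7), (2,7)} (total capacity 17)

augment #1: 6→2→7 push 4
augment #2: 6→2→1→7 push 3
augment #3: 6→4→1→7 push 6
augment #4: 6→5→1→7 push 1
augment #5: 6→5→1→0→7 push 3
max flow = 17; residual-reachable set from 6 gives S-side
cut edges (S→T): {(1,0), (1,7), (2,7)} total cap 17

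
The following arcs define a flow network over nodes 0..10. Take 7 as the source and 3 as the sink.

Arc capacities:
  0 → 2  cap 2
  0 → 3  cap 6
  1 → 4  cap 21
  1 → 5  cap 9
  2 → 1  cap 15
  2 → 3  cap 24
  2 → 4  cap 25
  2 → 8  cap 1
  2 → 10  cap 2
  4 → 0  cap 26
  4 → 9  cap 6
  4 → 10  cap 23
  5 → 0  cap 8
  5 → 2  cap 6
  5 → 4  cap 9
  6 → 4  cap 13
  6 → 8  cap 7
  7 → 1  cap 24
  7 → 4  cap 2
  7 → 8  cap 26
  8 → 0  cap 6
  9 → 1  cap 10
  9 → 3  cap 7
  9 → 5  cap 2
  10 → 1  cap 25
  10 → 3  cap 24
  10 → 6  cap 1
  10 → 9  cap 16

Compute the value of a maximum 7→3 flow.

augment #1: 7→4→0→3 bottleneck 2, total now 2
augment #2: 7→8→0→3 bottleneck 4, total now 6
augment #3: 7→1→4→9→3 bottleneck 6, total now 12
augment #4: 7→1→4→10→3 bottleneck 15, total now 27
augment #5: 7→1→5→2→3 bottleneck 3, total now 30
augment #6: 7→8→0→2→3 bottleneck 2, total now 32

Maximum flow value: 32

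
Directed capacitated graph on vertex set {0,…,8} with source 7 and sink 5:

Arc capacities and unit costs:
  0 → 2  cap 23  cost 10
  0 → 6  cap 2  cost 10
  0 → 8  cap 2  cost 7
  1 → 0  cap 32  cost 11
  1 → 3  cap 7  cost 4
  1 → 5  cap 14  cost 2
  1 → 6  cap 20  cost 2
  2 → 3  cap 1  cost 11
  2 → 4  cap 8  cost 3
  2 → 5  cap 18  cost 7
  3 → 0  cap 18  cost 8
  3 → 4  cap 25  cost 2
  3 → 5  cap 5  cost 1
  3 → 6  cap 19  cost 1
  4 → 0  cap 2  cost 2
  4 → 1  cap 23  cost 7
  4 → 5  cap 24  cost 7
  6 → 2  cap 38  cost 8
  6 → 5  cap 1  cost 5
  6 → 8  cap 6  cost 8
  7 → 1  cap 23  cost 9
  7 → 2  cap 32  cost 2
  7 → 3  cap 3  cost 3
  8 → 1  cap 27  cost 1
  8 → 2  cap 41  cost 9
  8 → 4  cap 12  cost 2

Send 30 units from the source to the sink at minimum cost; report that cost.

Minimum cost for 30 units: 273

shortest-cost path #1: 7→3→5 push 3 @ unit cost 4 (adds 12)
shortest-cost path #2: 7→2→5 push 18 @ unit cost 9 (adds 162)
shortest-cost path #3: 7→1→5 push 9 @ unit cost 11 (adds 99)
total cost = 273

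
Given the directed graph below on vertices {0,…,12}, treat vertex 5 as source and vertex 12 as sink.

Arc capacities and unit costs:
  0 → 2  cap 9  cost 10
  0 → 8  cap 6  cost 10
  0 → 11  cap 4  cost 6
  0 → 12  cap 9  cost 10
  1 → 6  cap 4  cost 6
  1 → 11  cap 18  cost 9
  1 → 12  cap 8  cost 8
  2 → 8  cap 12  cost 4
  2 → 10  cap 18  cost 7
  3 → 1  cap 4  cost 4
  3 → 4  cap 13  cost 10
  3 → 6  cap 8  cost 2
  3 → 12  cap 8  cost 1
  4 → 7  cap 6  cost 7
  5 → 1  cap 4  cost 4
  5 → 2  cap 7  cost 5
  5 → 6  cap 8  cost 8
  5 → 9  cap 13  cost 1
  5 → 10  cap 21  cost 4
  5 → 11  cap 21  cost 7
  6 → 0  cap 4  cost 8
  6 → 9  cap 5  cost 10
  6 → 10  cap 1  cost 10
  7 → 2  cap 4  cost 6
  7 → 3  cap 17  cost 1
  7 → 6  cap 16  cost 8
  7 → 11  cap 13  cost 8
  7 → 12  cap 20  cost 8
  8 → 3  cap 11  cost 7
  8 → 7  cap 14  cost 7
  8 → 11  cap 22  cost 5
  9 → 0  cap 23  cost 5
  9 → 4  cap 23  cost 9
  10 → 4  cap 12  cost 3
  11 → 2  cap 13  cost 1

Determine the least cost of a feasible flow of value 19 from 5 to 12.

shortest-cost path #1: 5→1→12 push 4 @ unit cost 12 (adds 48)
shortest-cost path #2: 5→9→0→12 push 9 @ unit cost 16 (adds 144)
shortest-cost path #3: 5→10→4→7→3→12 push 6 @ unit cost 16 (adds 96)
total cost = 288

Minimum cost for 19 units: 288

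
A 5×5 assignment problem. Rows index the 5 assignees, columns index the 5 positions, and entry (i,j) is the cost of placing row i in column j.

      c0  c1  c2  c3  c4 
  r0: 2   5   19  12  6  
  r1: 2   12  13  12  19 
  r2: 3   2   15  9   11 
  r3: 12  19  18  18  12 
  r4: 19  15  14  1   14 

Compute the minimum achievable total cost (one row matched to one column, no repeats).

Minimum assignment cost: 29

optimal assignment: row0→col4 (cost 6), row1→col0 (cost 2), row2→col1 (cost 2), row3→col2 (cost 18), row4→col3 (cost 1)
total = 6 + 2 + 2 + 18 + 1 = 29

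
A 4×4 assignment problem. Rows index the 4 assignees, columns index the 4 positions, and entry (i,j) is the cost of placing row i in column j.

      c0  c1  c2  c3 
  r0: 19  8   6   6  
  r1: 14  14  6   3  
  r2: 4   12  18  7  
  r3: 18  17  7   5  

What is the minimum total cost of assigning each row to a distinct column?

Minimum assignment cost: 22

optimal assignment: row0→col1 (cost 8), row1→col3 (cost 3), row2→col0 (cost 4), row3→col2 (cost 7)
total = 8 + 3 + 4 + 7 = 22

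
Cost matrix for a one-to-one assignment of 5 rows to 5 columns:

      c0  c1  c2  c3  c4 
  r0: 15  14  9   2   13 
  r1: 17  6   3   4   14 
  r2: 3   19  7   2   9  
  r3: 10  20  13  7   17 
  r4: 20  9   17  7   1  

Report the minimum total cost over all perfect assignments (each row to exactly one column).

Minimum assignment cost: 25

optimal assignment: row0→col3 (cost 2), row1→col1 (cost 6), row2→col0 (cost 3), row3→col2 (cost 13), row4→col4 (cost 1)
total = 2 + 6 + 3 + 13 + 1 = 25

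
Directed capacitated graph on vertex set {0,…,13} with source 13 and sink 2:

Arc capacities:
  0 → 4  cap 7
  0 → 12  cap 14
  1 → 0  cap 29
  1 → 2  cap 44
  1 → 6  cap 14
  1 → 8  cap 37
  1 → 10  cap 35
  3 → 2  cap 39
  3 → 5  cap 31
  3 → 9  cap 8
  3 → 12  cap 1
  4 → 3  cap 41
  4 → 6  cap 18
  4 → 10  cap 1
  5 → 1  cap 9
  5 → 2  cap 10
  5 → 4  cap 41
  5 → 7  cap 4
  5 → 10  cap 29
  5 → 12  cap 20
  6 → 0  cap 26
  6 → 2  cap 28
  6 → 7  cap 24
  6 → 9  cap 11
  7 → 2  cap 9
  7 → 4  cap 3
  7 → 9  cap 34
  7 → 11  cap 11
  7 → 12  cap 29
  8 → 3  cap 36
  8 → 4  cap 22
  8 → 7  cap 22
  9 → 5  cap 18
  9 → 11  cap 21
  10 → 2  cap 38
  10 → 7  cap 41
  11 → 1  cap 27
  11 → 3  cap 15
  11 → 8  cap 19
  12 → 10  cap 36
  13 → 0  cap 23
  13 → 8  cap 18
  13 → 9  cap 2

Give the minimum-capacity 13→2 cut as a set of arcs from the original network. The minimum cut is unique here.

augment #1: 13→8→3→2 push 18
augment #2: 13→9→5→2 push 2
augment #3: 13→0→4→3→2 push 7
augment #4: 13→0→12→10→2 push 14
max flow = 41; residual-reachable set from 13 gives S-side
cut edges (S→T): {(0,4), (0,12), (13,8), (13,9)} total cap 41

Min-cut arcs: {(0,4), (0,12), (13,8), (13,9)} (total capacity 41)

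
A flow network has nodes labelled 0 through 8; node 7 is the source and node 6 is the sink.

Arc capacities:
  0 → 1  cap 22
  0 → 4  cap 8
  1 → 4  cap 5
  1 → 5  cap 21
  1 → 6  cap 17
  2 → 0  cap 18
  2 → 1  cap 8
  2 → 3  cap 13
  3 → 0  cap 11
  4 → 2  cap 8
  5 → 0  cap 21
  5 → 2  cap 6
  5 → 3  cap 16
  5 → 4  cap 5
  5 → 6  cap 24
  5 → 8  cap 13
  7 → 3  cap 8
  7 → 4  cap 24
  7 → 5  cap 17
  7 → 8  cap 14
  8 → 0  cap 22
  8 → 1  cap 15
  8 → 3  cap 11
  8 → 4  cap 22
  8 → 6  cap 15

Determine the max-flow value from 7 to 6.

Maximum flow value: 47

augment #1: 7→5→6 bottleneck 17, total now 17
augment #2: 7→8→6 bottleneck 14, total now 31
augment #3: 7→3→0→1→6 bottleneck 8, total now 39
augment #4: 7→4→2→1→6 bottleneck 8, total now 47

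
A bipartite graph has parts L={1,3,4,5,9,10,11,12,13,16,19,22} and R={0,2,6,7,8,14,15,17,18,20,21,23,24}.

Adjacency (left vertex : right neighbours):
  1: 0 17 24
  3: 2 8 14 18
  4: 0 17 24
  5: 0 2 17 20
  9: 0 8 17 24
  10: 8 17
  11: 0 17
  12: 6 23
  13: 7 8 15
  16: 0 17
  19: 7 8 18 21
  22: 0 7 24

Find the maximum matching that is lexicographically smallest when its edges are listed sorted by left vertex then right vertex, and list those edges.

Lex-smallest maximum matching: {(1,0), (3,2), (4,17), (5,20), (9,24), (10,8), (12,6), (13,15), (19,18), (22,7)}

|M| = 10 (so the lex-smallest maximum matching has 10 edges)
process left vertices in ascending order; for each, take the smallest-labelled available neighbour that still permits 10 edges overall, or leave it unmatched if none does
lex-smallest matching: {1-0, 3-2, 4-17, 5-20, 9-24, 10-8, 12-6, 13-15, 19-18, 22-7}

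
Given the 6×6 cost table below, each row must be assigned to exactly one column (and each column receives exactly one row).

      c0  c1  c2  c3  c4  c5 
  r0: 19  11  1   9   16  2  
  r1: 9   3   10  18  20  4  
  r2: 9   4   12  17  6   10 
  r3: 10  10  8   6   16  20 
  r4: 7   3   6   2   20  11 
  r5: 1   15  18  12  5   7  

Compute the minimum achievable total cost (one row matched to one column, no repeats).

optimal assignment: row0→col2 (cost 1), row1→col5 (cost 4), row2→col4 (cost 6), row3→col3 (cost 6), row4→col1 (cost 3), row5→col0 (cost 1)
total = 1 + 4 + 6 + 6 + 3 + 1 = 21

Minimum assignment cost: 21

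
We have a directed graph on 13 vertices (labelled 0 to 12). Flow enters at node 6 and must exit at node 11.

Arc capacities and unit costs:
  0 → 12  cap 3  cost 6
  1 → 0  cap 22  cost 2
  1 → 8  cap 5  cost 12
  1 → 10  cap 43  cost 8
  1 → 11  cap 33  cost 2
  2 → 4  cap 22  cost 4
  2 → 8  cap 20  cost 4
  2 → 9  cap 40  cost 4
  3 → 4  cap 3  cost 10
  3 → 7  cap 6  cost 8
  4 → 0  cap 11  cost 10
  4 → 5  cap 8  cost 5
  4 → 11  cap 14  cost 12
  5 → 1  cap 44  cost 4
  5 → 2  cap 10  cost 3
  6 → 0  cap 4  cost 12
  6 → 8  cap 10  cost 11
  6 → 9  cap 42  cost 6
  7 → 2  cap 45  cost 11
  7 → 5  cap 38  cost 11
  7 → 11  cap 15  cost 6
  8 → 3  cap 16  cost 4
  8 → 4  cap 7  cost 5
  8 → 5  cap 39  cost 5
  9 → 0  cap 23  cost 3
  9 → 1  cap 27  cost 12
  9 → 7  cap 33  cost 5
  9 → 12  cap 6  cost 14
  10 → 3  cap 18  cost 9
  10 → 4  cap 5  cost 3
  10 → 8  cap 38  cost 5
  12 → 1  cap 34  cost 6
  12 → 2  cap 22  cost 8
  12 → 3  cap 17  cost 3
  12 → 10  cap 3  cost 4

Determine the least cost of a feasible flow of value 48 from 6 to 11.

Minimum cost for 48 units: 927

shortest-cost path #1: 6→9→7→11 push 15 @ unit cost 17 (adds 255)
shortest-cost path #2: 6→9→1→11 push 27 @ unit cost 20 (adds 540)
shortest-cost path #3: 6→8→5→1→11 push 6 @ unit cost 22 (adds 132)
total cost = 927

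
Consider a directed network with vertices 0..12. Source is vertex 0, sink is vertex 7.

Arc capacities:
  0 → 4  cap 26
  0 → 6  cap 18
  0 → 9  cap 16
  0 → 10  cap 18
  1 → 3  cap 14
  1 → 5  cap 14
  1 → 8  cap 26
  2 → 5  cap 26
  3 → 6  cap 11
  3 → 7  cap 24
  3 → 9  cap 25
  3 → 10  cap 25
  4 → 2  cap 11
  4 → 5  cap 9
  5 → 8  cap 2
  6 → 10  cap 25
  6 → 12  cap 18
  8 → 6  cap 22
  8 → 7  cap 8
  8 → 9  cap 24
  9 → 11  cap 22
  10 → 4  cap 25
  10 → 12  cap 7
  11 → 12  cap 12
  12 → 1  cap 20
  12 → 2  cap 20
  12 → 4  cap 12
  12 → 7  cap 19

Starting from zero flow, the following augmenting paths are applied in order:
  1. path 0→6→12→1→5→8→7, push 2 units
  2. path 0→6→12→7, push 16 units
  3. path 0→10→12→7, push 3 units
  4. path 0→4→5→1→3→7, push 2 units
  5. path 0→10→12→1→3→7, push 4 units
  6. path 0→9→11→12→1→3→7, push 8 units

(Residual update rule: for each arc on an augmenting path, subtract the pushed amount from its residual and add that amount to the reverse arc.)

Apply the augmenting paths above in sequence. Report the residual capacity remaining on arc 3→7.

Residual capacity of (3,7): 10

after path 1 (0→6→12→1→5→8→7, push 2): res(3,7)=24
after path 2 (0→6→12→7, push 16): res(3,7)=24
after path 3 (0→10→12→7, push 3): res(3,7)=24
after path 4 (0→4→5→1→3→7, push 2): res(3,7)=22
after path 5 (0→10→12→1→3→7, push 4): res(3,7)=18
after path 6 (0→9→11→12→1→3→7, push 8): res(3,7)=10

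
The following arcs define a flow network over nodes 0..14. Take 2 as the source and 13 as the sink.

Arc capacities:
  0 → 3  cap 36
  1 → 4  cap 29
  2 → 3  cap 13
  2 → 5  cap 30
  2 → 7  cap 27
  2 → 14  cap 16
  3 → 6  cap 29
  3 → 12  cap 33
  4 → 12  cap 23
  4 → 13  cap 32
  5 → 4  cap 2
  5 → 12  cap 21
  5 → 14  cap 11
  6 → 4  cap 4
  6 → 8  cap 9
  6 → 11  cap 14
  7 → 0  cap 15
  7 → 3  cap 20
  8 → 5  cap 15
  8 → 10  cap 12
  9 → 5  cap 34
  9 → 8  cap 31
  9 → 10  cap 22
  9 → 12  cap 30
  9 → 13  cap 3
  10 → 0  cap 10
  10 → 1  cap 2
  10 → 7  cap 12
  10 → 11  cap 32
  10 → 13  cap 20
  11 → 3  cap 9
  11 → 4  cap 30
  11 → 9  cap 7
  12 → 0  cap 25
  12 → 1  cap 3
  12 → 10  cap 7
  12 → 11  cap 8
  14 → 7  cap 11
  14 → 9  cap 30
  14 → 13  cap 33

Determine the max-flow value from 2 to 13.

augment #1: 2→14→13 bottleneck 16, total now 16
augment #2: 2→5→4→13 bottleneck 2, total now 18
augment #3: 2→5→14→13 bottleneck 11, total now 29
augment #4: 2→3→6→4→13 bottleneck 4, total now 33
augment #5: 2→3→12→10→13 bottleneck 7, total now 40
augment #6: 2→3→6→8→10→13 bottleneck 2, total now 42
augment #7: 2→5→12→1→4→13 bottleneck 3, total now 45
augment #8: 2→5→12→11→4→13 bottleneck 8, total now 53
augment #9: 2→7→3→6→8→10→13 bottleneck 7, total now 60
augment #10: 2→7→3→6→11→4→13 bottleneck 13, total now 73
augment #11: 2→5→12→3→6→11→4→13 bottleneck 1, total now 74

Maximum flow value: 74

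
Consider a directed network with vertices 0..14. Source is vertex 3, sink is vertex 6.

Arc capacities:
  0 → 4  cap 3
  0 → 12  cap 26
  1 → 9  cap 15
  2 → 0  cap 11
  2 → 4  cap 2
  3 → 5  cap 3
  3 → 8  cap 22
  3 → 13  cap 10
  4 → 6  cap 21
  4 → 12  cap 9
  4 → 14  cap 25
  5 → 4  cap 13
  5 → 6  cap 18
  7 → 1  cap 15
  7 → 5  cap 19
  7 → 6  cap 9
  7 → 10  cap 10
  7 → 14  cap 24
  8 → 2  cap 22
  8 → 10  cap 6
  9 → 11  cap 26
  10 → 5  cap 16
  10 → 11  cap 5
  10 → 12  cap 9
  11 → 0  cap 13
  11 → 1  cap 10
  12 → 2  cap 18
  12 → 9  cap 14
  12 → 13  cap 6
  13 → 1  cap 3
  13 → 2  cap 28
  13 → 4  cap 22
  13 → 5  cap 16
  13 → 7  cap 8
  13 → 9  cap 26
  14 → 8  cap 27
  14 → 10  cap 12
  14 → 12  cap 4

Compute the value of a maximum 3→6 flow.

augment #1: 3→5→6 bottleneck 3, total now 3
augment #2: 3→13→4→6 bottleneck 10, total now 13
augment #3: 3→8→2→4→6 bottleneck 2, total now 15
augment #4: 3→8→10→5→6 bottleneck 6, total now 21
augment #5: 3→8→2→0→4→6 bottleneck 3, total now 24
augment #6: 3→8→2→0→12→13→4→6 bottleneck 6, total now 30

Maximum flow value: 30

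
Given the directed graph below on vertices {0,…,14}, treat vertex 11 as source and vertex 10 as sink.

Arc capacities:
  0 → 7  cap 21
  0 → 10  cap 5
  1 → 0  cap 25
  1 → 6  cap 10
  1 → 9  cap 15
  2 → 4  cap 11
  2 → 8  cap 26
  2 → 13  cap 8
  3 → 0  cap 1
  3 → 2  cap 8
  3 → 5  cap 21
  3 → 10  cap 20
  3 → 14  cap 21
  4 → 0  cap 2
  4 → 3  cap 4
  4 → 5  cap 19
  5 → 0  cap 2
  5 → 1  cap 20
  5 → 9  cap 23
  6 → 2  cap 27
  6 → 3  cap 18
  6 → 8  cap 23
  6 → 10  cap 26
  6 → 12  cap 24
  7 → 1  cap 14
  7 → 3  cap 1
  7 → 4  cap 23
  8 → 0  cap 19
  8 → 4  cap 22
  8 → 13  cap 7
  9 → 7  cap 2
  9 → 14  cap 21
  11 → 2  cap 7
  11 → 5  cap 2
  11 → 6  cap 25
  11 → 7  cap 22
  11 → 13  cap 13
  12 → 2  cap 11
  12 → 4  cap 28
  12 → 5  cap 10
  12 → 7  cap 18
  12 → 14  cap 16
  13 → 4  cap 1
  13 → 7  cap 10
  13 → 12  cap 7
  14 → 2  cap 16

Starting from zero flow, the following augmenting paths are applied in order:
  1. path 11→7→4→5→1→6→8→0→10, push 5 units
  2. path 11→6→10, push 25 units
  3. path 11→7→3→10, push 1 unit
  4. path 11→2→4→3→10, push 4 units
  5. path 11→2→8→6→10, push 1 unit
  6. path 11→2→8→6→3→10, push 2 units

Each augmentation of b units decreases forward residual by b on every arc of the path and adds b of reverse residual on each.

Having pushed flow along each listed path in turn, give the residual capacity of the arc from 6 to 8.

Residual capacity of (6,8): 21

after path 1 (11→7→4→5→1→6→8→0→10, push 5): res(6,8)=18
after path 2 (11→6→10, push 25): res(6,8)=18
after path 3 (11→7→3→10, push 1): res(6,8)=18
after path 4 (11→2→4→3→10, push 4): res(6,8)=18
after path 5 (11→2→8→6→10, push 1): res(6,8)=19
after path 6 (11→2→8→6→3→10, push 2): res(6,8)=21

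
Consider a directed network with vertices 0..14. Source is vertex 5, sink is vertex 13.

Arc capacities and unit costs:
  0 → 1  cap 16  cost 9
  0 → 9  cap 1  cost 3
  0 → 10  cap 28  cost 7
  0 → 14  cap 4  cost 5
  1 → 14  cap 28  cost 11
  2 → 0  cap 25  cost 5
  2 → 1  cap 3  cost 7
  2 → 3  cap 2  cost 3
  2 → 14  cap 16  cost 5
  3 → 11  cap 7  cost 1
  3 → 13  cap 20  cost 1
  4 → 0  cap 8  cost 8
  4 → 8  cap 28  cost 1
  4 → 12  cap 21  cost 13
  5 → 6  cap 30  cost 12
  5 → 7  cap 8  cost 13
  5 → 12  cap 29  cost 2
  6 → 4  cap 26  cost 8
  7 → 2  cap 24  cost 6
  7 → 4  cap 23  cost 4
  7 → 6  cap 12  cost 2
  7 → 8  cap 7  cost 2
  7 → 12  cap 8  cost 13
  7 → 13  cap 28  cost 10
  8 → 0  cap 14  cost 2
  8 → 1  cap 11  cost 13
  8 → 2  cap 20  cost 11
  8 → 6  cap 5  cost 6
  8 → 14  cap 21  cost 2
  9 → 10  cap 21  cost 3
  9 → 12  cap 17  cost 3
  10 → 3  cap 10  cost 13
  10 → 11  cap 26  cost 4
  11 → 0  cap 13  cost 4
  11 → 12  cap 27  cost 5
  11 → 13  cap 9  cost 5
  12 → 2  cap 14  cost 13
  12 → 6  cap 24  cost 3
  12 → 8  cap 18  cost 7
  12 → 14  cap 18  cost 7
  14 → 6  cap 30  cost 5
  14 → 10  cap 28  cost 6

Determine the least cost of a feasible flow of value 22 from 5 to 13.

shortest-cost path #1: 5→12→2→3→13 push 2 @ unit cost 19 (adds 38)
shortest-cost path #2: 5→7→13 push 8 @ unit cost 23 (adds 184)
shortest-cost path #3: 5→12→14→10→11→13 push 9 @ unit cost 24 (adds 216)
shortest-cost path #4: 5→12→14→10→3→13 push 3 @ unit cost 29 (adds 87)
total cost = 525

Minimum cost for 22 units: 525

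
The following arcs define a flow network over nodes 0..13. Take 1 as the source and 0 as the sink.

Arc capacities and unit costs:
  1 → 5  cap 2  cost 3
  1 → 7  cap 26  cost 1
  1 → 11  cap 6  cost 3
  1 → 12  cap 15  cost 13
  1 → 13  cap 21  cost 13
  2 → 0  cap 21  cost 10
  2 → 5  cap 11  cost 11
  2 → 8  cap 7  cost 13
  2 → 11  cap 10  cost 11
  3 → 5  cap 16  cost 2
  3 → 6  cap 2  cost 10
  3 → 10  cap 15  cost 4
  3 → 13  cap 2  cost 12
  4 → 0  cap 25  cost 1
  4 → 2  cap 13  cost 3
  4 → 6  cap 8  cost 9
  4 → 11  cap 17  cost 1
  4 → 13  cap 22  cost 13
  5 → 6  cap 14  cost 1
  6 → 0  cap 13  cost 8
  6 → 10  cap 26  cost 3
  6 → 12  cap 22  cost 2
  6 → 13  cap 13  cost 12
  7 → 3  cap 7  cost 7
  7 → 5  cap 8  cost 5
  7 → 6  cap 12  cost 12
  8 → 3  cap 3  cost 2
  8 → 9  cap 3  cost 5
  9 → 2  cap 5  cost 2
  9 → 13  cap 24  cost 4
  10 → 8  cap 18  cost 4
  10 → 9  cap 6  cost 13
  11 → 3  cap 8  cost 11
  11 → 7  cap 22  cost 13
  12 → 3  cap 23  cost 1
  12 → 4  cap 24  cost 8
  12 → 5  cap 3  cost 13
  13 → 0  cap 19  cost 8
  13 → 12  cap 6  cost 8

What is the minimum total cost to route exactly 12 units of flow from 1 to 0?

shortest-cost path #1: 1→5→6→0 push 2 @ unit cost 12 (adds 24)
shortest-cost path #2: 1→7→5→6→0 push 8 @ unit cost 15 (adds 120)
shortest-cost path #3: 1→7→3→5→6→0 push 2 @ unit cost 19 (adds 38)
total cost = 182

Minimum cost for 12 units: 182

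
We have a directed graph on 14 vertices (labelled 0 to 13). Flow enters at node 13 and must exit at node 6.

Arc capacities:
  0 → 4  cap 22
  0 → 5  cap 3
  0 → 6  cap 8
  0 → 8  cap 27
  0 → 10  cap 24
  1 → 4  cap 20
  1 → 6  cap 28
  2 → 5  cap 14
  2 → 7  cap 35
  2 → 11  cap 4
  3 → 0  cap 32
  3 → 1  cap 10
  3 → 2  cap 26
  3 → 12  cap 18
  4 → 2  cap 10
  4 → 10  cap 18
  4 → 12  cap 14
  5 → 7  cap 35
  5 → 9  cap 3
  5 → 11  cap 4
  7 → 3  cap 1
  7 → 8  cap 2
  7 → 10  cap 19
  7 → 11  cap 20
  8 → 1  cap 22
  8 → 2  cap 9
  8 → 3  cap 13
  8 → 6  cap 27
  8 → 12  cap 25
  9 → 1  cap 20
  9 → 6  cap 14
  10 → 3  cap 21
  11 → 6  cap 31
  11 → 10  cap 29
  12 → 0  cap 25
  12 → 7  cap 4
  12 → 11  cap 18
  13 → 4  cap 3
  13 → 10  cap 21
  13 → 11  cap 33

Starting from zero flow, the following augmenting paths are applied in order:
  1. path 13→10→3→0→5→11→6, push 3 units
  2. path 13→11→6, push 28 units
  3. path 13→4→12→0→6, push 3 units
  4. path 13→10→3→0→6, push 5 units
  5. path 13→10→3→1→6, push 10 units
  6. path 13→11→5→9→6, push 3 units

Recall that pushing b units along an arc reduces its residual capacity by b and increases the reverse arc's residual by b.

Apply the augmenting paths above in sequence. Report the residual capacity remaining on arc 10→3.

after path 1 (13→10→3→0→5→11→6, push 3): res(10,3)=18
after path 2 (13→11→6, push 28): res(10,3)=18
after path 3 (13→4→12→0→6, push 3): res(10,3)=18
after path 4 (13→10→3→0→6, push 5): res(10,3)=13
after path 5 (13→10→3→1→6, push 10): res(10,3)=3
after path 6 (13→11→5→9→6, push 3): res(10,3)=3

Residual capacity of (10,3): 3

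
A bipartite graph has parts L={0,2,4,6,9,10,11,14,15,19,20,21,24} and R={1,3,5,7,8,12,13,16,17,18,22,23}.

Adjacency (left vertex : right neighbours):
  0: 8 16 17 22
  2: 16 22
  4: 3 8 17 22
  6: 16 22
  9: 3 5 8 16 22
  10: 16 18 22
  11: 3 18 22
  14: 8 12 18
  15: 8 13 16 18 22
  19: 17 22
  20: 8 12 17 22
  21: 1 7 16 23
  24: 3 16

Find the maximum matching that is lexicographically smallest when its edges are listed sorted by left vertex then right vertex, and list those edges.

Lex-smallest maximum matching: {(0,8), (2,16), (4,3), (6,22), (9,5), (10,18), (14,12), (15,13), (19,17), (21,1)}

|M| = 10 (so the lex-smallest maximum matching has 10 edges)
process left vertices in ascending order; for each, take the smallest-labelled available neighbour that still permits 10 edges overall, or leave it unmatched if none does
lex-smallest matching: {0-8, 2-16, 4-3, 6-22, 9-5, 10-18, 14-12, 15-13, 19-17, 21-1}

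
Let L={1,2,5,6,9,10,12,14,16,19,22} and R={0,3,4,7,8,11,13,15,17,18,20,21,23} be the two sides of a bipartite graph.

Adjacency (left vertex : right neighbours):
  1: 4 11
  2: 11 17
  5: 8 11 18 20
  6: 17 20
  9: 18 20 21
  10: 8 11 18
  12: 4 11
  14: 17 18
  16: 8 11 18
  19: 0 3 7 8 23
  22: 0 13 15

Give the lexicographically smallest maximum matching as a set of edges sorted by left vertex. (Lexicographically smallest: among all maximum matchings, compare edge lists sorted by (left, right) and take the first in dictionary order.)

|M| = 9 (so the lex-smallest maximum matching has 9 edges)
process left vertices in ascending order; for each, take the smallest-labelled available neighbour that still permits 9 edges overall, or leave it unmatched if none does
lex-smallest matching: {1-4, 2-11, 5-8, 6-20, 9-21, 10-18, 14-17, 19-0, 22-13}

Lex-smallest maximum matching: {(1,4), (2,11), (5,8), (6,20), (9,21), (10,18), (14,17), (19,0), (22,13)}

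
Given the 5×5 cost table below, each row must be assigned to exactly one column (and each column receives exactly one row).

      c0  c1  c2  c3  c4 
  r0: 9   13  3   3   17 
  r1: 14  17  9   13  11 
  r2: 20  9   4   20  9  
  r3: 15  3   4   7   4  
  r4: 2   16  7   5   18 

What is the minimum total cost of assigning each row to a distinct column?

optimal assignment: row0→col3 (cost 3), row1→col4 (cost 11), row2→col2 (cost 4), row3→col1 (cost 3), row4→col0 (cost 2)
total = 3 + 11 + 4 + 3 + 2 = 23

Minimum assignment cost: 23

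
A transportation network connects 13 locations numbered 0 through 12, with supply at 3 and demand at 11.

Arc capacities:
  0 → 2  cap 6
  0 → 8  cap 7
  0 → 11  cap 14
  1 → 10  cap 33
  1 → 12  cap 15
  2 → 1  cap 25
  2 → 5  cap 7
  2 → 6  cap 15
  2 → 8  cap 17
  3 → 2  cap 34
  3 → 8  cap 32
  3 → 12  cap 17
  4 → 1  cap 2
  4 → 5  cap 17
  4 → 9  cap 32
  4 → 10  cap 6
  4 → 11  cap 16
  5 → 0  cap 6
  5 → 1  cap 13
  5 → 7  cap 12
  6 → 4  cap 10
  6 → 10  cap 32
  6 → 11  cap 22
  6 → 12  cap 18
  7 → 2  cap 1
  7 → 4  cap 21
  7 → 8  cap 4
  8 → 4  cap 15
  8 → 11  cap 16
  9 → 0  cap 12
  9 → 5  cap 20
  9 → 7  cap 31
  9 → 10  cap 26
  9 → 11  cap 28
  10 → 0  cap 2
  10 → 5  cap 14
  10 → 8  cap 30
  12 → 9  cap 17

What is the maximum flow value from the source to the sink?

augment #1: 3→8→11 bottleneck 16, total now 16
augment #2: 3→2→6→11 bottleneck 15, total now 31
augment #3: 3→8→4→11 bottleneck 15, total now 46
augment #4: 3→12→9→11 bottleneck 17, total now 63
augment #5: 3→2→5→0→11 bottleneck 6, total now 69
augment #6: 3→2→1→10→0→11 bottleneck 2, total now 71
augment #7: 3→2→5→7→4→11 bottleneck 1, total now 72
augment #8: 3→2→1→10→5→7→4→9→11 bottleneck 10, total now 82

Maximum flow value: 82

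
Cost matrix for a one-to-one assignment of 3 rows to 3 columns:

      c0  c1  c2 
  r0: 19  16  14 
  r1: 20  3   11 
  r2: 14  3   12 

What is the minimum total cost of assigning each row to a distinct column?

optimal assignment: row0→col2 (cost 14), row1→col1 (cost 3), row2→col0 (cost 14)
total = 14 + 3 + 14 = 31

Minimum assignment cost: 31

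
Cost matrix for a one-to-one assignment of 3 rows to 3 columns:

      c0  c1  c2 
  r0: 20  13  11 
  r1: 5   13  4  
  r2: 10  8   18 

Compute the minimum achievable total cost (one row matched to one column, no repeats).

optimal assignment: row0→col2 (cost 11), row1→col0 (cost 5), row2→col1 (cost 8)
total = 11 + 5 + 8 = 24

Minimum assignment cost: 24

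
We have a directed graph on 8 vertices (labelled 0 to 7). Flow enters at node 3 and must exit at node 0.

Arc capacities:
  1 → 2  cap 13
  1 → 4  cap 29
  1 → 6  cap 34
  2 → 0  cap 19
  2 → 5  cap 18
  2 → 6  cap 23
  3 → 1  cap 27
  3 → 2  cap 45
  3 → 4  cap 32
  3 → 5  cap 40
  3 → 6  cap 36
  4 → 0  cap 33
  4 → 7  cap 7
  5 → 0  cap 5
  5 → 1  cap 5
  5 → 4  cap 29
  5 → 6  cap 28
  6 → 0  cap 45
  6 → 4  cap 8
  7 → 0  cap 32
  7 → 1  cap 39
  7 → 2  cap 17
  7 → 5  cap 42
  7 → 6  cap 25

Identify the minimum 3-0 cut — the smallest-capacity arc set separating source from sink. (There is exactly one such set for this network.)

Min-cut arcs: {(2,0), (4,0), (4,7), (5,0), (6,0)} (total capacity 109)

augment #1: 3→2→0 push 19
augment #2: 3→4→0 push 32
augment #3: 3→5→0 push 5
augment #4: 3→6→0 push 36
augment #5: 3→1→4→0 push 1
augment #6: 3→1→6→0 push 9
augment #7: 3→1→4→7→0 push 7
max flow = 109; residual-reachable set from 3 gives S-side
cut edges (S→T): {(2,0), (4,0), (4,7), (5,0), (6,0)} total cap 109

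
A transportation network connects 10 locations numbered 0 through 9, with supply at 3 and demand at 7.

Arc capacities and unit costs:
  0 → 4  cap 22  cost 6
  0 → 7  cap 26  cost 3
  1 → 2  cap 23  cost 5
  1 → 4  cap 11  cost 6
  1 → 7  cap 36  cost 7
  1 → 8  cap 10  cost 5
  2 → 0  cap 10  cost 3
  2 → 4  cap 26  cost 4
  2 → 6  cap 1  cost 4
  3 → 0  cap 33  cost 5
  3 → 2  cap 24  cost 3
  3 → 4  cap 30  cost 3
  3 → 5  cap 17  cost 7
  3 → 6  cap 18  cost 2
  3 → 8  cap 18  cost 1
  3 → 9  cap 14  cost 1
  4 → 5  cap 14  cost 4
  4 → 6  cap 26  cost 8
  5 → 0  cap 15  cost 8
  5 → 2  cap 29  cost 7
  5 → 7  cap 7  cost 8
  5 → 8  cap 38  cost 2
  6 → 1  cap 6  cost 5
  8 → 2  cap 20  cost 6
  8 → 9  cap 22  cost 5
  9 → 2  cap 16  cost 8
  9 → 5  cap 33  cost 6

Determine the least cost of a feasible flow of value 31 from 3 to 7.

Minimum cost for 31 units: 278

shortest-cost path #1: 3→0→7 push 26 @ unit cost 8 (adds 208)
shortest-cost path #2: 3→6→1→7 push 5 @ unit cost 14 (adds 70)
total cost = 278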